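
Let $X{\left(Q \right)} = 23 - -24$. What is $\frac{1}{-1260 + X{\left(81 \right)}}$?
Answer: $- \frac{1}{1213} \approx -0.0008244$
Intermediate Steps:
$X{\left(Q \right)} = 47$ ($X{\left(Q \right)} = 23 + 24 = 47$)
$\frac{1}{-1260 + X{\left(81 \right)}} = \frac{1}{-1260 + 47} = \frac{1}{-1213} = - \frac{1}{1213}$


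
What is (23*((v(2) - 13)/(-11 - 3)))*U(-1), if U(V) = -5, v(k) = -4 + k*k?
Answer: -1495/14 ≈ -106.79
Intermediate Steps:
v(k) = -4 + k²
(23*((v(2) - 13)/(-11 - 3)))*U(-1) = (23*(((-4 + 2²) - 13)/(-11 - 3)))*(-5) = (23*(((-4 + 4) - 13)/(-14)))*(-5) = (23*((0 - 13)*(-1/14)))*(-5) = (23*(-13*(-1/14)))*(-5) = (23*(13/14))*(-5) = (299/14)*(-5) = -1495/14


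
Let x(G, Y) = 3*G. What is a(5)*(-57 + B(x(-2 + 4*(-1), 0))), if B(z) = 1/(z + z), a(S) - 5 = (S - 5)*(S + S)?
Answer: -10265/36 ≈ -285.14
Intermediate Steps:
a(S) = 5 + 2*S*(-5 + S) (a(S) = 5 + (S - 5)*(S + S) = 5 + (-5 + S)*(2*S) = 5 + 2*S*(-5 + S))
B(z) = 1/(2*z)
a(5)*(-57 + B(x(-2 + 4*(-1), 0))) = (5 - 10*5 + 2*5**2)*(-57 + 1/(2*((3*(-2 + 4*(-1)))))) = (5 - 50 + 2*25)*(-57 + 1/(2*((3*(-2 - 4))))) = (5 - 50 + 50)*(-57 + 1/(2*((3*(-6))))) = 5*(-57 + (1/2)/(-18)) = 5*(-57 + (1/2)*(-1/18)) = 5*(-57 - 1/36) = 5*(-2053/36) = -10265/36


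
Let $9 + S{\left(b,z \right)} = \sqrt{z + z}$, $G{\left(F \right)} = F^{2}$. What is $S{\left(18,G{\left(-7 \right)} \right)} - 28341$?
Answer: $-28350 + 7 \sqrt{2} \approx -28340.0$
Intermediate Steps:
$S{\left(b,z \right)} = -9 + \sqrt{2} \sqrt{z}$ ($S{\left(b,z \right)} = -9 + \sqrt{z + z} = -9 + \sqrt{2 z} = -9 + \sqrt{2} \sqrt{z}$)
$S{\left(18,G{\left(-7 \right)} \right)} - 28341 = \left(-9 + \sqrt{2} \sqrt{\left(-7\right)^{2}}\right) - 28341 = \left(-9 + \sqrt{2} \sqrt{49}\right) - 28341 = \left(-9 + \sqrt{2} \cdot 7\right) - 28341 = \left(-9 + 7 \sqrt{2}\right) - 28341 = -28350 + 7 \sqrt{2}$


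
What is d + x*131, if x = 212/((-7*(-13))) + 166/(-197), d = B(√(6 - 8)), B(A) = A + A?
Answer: 3492198/17927 + 2*I*√2 ≈ 194.8 + 2.8284*I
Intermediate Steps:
B(A) = 2*A
d = 2*I*√2 (d = 2*√(6 - 8) = 2*√(-2) = 2*(I*√2) = 2*I*√2 ≈ 2.8284*I)
x = 26658/17927 (x = 212/91 + 166*(-1/197) = 212*(1/91) - 166/197 = 212/91 - 166/197 = 26658/17927 ≈ 1.4870)
d + x*131 = 2*I*√2 + (26658/17927)*131 = 2*I*√2 + 3492198/17927 = 3492198/17927 + 2*I*√2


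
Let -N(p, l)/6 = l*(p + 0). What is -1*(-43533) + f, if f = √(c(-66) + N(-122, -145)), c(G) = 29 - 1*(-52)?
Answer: 43533 + I*√106059 ≈ 43533.0 + 325.67*I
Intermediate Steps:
c(G) = 81 (c(G) = 29 + 52 = 81)
N(p, l) = -6*l*p (N(p, l) = -6*l*(p + 0) = -6*l*p)
f = I*√106059 (f = √(81 - 6*(-145)*(-122)) = √(81 - 106140) = √(-106059) = I*√106059 ≈ 325.67*I)
-1*(-43533) + f = -1*(-43533) + I*√106059 = 43533 + I*√106059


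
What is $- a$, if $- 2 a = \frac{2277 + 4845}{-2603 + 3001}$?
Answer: $\frac{3561}{398} \approx 8.9472$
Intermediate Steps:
$a = - \frac{3561}{398}$ ($a = - \frac{\left(2277 + 4845\right) \frac{1}{-2603 + 3001}}{2} = - \frac{7122 \cdot \frac{1}{398}}{2} = \left(- \frac{1}{2}\right) \frac{3561}{199} = - \frac{3561}{398} \approx -8.9472$)
$- a = \left(-1\right) \left(- \frac{3561}{398}\right) = \frac{3561}{398}$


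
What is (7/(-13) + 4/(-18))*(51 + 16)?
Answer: -5963/117 ≈ -50.966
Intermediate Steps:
(7/(-13) + 4/(-18))*(51 + 16) = (7*(-1/13) + 4*(-1/18))*67 = (-7/13 - 2/9)*67 = -89/117*67 = -5963/117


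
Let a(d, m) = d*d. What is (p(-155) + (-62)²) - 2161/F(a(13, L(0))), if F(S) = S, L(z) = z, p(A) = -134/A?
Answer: 100381271/26195 ≈ 3832.1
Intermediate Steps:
a(d, m) = d²
(p(-155) + (-62)²) - 2161/F(a(13, L(0))) = (-134/(-155) + (-62)²) - 2161/(13²) = (-134*(-1/155) + 3844) - 2161/169 = (134/155 + 3844) - 2161*1/169 = 595954/155 - 2161/169 = 100381271/26195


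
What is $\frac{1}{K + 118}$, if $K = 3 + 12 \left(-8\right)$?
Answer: $\frac{1}{25} \approx 0.04$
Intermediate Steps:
$K = -93$ ($K = 3 - 96 = -93$)
$\frac{1}{K + 118} = \frac{1}{-93 + 118} = \frac{1}{25}$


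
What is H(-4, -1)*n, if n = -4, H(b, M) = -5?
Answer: 20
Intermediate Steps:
H(-4, -1)*n = -5*(-4) = 20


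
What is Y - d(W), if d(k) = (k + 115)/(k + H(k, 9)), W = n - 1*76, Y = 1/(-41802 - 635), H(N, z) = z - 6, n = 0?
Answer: 1654970/3097901 ≈ 0.53422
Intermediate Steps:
H(N, z) = -6 + z
Y = -1/42437 (Y = 1/(-42437) = -1/42437 ≈ -2.3564e-5)
W = -76 (W = 0 - 1*76 = 0 - 76 = -76)
d(k) = (115 + k)/(3 + k) (d(k) = (k + 115)/(k + (-6 + 9)) = (115 + k)/(k + 3) = (115 + k)/(3 + k))
Y - d(W) = -1/42437 - (115 - 76)/(3 - 76) = -1/42437 - 39/(-73) = -1/42437 - (-1)*39/73 = -1/42437 - 1*(-39/73) = -1/42437 + 39/73 = 1654970/3097901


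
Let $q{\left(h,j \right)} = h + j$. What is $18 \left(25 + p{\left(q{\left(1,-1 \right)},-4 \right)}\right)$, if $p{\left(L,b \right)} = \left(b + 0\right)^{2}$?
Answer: $738$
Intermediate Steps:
$p{\left(L,b \right)} = b^{2}$
$18 \left(25 + p{\left(q{\left(1,-1 \right)},-4 \right)}\right) = 18 \left(25 + \left(-4\right)^{2}\right) = 18 \left(25 + 16\right) = 18 \cdot 41 = 738$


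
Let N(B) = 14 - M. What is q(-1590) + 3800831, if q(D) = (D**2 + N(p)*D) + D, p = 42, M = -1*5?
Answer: 6297131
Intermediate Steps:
M = -5
N(B) = 19 (N(B) = 14 - 1*(-5) = 14 + 5 = 19)
q(D) = D**2 + 20*D (q(D) = (D**2 + 19*D) + D = D**2 + 20*D)
q(-1590) + 3800831 = -1590*(20 - 1590) + 3800831 = -1590*(-1570) + 3800831 = 2496300 + 3800831 = 6297131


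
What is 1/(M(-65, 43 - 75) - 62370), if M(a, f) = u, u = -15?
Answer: -1/62385 ≈ -1.6029e-5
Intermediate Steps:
M(a, f) = -15
1/(M(-65, 43 - 75) - 62370) = 1/(-15 - 62370) = 1/(-62385) = -1/62385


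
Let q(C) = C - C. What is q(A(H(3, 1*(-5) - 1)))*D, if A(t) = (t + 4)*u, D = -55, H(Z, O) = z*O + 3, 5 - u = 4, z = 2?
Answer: 0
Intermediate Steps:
u = 1 (u = 5 - 1*4 = 5 - 4 = 1)
H(Z, O) = 3 + 2*O (H(Z, O) = 2*O + 3 = 3 + 2*O)
A(t) = 4 + t (A(t) = (t + 4)*1 = (4 + t)*1 = 4 + t)
q(C) = 0
q(A(H(3, 1*(-5) - 1)))*D = 0*(-55) = 0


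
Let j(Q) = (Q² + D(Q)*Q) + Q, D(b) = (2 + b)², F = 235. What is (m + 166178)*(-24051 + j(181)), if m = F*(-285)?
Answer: 602201891200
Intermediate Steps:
j(Q) = Q + Q² + Q*(2 + Q)² (j(Q) = (Q² + (2 + Q)²*Q) + Q = (Q² + Q*(2 + Q)²) + Q = Q + Q² + Q*(2 + Q)²)
m = -66975 (m = 235*(-285) = -66975)
(m + 166178)*(-24051 + j(181)) = (-66975 + 166178)*(-24051 + 181*(1 + 181 + (2 + 181)²)) = 99203*(-24051 + 181*(1 + 181 + 183²)) = 99203*(-24051 + 181*(1 + 181 + 33489)) = 99203*(-24051 + 181*33671) = 99203*(-24051 + 6094451) = 99203*6070400 = 602201891200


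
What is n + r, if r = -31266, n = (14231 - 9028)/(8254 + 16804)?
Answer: -71223475/2278 ≈ -31266.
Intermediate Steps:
n = 473/2278 (n = 5203/25058 = 5203*(1/25058) = 473/2278 ≈ 0.20764)
n + r = 473/2278 - 31266 = -71223475/2278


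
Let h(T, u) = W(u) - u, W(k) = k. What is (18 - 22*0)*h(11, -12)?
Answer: 0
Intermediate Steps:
h(T, u) = 0 (h(T, u) = u - u = 0)
(18 - 22*0)*h(11, -12) = (18 - 22*0)*0 = (18 - 11*0)*0 = (18 + 0)*0 = 18*0 = 0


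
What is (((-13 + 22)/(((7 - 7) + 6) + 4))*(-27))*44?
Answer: -5346/5 ≈ -1069.2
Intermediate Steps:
(((-13 + 22)/(((7 - 7) + 6) + 4))*(-27))*44 = ((9/((0 + 6) + 4))*(-27))*44 = ((9/(6 + 4))*(-27))*44 = ((9/10)*(-27))*44 = -243/10*44 = -5346/5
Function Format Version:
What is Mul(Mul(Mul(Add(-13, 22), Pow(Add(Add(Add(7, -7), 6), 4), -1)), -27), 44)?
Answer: Rational(-5346, 5) ≈ -1069.2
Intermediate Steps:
Mul(Mul(Mul(Add(-13, 22), Pow(Add(Add(Add(7, -7), 6), 4), -1)), -27), 44) = Mul(Mul(Mul(9, Pow(Add(Add(0, 6), 4), -1)), -27), 44) = Mul(Mul(Mul(9, Pow(Add(6, 4), -1)), -27), 44) = Mul(Mul(Mul(9, Pow(10, -1)), -27), 44) = Mul(Mul(Mul(9, Rational(1, 10)), -27), 44) = Mul(Mul(Rational(9, 10), -27), 44) = Mul(Rational(-243, 10), 44) = Rational(-5346, 5)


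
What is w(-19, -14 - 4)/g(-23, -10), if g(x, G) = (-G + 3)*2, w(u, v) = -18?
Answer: -9/13 ≈ -0.69231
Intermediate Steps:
g(x, G) = 6 - 2*G (g(x, G) = (3 - G)*2 = 6 - 2*G)
w(-19, -14 - 4)/g(-23, -10) = -18/(6 - 2*(-10)) = -18/(6 + 20) = -18/26 = -18*1/26 = -9/13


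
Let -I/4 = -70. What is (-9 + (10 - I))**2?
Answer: 77841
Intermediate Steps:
I = 280 (I = -4*(-70) = 280)
(-9 + (10 - I))**2 = (-9 + (10 - 1*280))**2 = (-9 + (10 - 280))**2 = (-9 - 270)**2 = (-279)**2 = 77841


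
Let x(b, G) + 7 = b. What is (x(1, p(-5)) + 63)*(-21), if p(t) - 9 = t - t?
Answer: -1197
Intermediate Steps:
p(t) = 9 (p(t) = 9 + (t - t) = 9 + 0 = 9)
x(b, G) = -7 + b
(x(1, p(-5)) + 63)*(-21) = ((-7 + 1) + 63)*(-21) = (-6 + 63)*(-21) = 57*(-21) = -1197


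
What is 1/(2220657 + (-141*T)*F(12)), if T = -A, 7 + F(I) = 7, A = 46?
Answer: 1/2220657 ≈ 4.5032e-7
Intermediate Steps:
F(I) = 0 (F(I) = -7 + 7 = 0)
T = -46 (T = -1*46 = -46)
1/(2220657 + (-141*T)*F(12)) = 1/(2220657 - 141*(-46)*0) = 1/(2220657 + 6486*0) = 1/(2220657 + 0) = 1/2220657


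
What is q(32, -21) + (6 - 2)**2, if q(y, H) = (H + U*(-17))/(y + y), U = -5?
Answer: 17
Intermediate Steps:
q(y, H) = (85 + H)/(2*y) (q(y, H) = (H - 5*(-17))/(y + y) = (H + 85)/((2*y)) = (85 + H)*(1/(2*y)) = (85 + H)/(2*y))
q(32, -21) + (6 - 2)**2 = (1/2)*(85 - 21)/32 + (6 - 2)**2 = (1/2)*(1/32)*64 + 4**2 = 1 + 16 = 17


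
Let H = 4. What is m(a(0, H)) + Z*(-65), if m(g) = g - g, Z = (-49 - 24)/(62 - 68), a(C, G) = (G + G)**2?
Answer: -4745/6 ≈ -790.83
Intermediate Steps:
a(C, G) = 4*G**2 (a(C, G) = (2*G)**2 = 4*G**2)
Z = 73/6 (Z = -73/(-6) = -73*(-1/6) = 73/6 ≈ 12.167)
m(g) = 0
m(a(0, H)) + Z*(-65) = 0 + (73/6)*(-65) = 0 - 4745/6 = -4745/6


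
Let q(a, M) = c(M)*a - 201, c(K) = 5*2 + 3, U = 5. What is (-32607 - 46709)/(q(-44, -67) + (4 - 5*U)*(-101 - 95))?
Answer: -79316/3343 ≈ -23.726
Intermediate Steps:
c(K) = 13 (c(K) = 10 + 3 = 13)
q(a, M) = -201 + 13*a (q(a, M) = 13*a - 201 = -201 + 13*a)
(-32607 - 46709)/(q(-44, -67) + (4 - 5*U)*(-101 - 95)) = (-32607 - 46709)/((-201 + 13*(-44)) + (4 - 5*5)*(-101 - 95)) = -79316/((-201 - 572) + (4 - 25)*(-196)) = -79316/(-773 - 21*(-196)) = -79316/(-773 + 4116) = -79316/3343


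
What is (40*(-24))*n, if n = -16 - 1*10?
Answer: 24960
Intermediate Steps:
n = -26 (n = -16 - 10 = -26)
(40*(-24))*n = (40*(-24))*(-26) = -960*(-26) = 24960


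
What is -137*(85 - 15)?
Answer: -9590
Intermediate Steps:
-137*(85 - 15) = -137*70 = -9590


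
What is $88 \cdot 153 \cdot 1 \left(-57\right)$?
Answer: $-767448$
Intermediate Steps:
$88 \cdot 153 \cdot 1 \left(-57\right) = 13464 \left(-57\right) = -767448$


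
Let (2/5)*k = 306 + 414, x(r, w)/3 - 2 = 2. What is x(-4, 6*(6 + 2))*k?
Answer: 21600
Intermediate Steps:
x(r, w) = 12 (x(r, w) = 6 + 3*2 = 6 + 6 = 12)
k = 1800 (k = 5*(306 + 414)/2 = (5/2)*720 = 1800)
x(-4, 6*(6 + 2))*k = 12*1800 = 21600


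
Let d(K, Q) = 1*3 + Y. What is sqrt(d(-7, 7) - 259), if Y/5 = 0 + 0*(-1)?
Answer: 16*I ≈ 16.0*I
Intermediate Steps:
Y = 0 (Y = 5*(0 + 0*(-1)) = 5*(0 + 0) = 5*0 = 0)
d(K, Q) = 3 (d(K, Q) = 1*3 + 0 = 3 + 0 = 3)
sqrt(d(-7, 7) - 259) = sqrt(3 - 259) = sqrt(-256) = 16*I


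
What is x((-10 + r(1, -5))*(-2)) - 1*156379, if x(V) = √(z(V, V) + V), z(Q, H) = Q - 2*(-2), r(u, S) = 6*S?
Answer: -156379 + 2*√41 ≈ -1.5637e+5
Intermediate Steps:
z(Q, H) = 4 + Q (z(Q, H) = Q + 4 = 4 + Q)
x(V) = √(4 + 2*V) (x(V) = √((4 + V) + V) = √(4 + 2*V))
x((-10 + r(1, -5))*(-2)) - 1*156379 = √(4 + 2*((-10 + 6*(-5))*(-2))) - 1*156379 = √(4 + 2*((-10 - 30)*(-2))) - 156379 = √(4 + 2*(-40*(-2))) - 156379 = √(4 + 2*80) - 156379 = √(4 + 160) - 156379 = √164 - 156379 = 2*√41 - 156379 = -156379 + 2*√41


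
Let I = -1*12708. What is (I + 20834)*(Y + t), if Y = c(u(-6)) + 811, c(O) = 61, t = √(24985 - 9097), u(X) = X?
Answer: 7085872 + 32504*√993 ≈ 8.1101e+6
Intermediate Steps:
t = 4*√993 (t = √15888 = 4*√993 ≈ 126.05)
I = -12708
Y = 872 (Y = 61 + 811 = 872)
(I + 20834)*(Y + t) = (-12708 + 20834)*(872 + 4*√993) = 8126*(872 + 4*√993) = 7085872 + 32504*√993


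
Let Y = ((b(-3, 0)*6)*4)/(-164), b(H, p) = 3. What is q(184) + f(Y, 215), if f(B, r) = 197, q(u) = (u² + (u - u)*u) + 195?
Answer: 34248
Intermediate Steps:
q(u) = 195 + u² (q(u) = (u² + 0*u) + 195 = (u² + 0) + 195 = u² + 195 = 195 + u²)
Y = -18/41 (Y = ((3*6)*4)/(-164) = (18*4)*(-1/164) = 72*(-1/164) = -18/41 ≈ -0.43902)
q(184) + f(Y, 215) = (195 + 184²) + 197 = (195 + 33856) + 197 = 34051 + 197 = 34248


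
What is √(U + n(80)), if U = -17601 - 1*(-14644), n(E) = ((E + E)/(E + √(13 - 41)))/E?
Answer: √((-118279 - 2957*I*√7)/(40 + I*√7)) ≈ 0.e-5 - 54.378*I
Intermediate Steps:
n(E) = 2/(E + 2*I*√7) (n(E) = ((2*E)/(E + √(-28)))/E = ((2*E)/(E + 2*I*√7))/E = (2*E/(E + 2*I*√7))/E = 2/(E + 2*I*√7))
U = -2957 (U = -17601 + 14644 = -2957)
√(U + n(80)) = √(-2957 + 2/(80 + 2*I*√7))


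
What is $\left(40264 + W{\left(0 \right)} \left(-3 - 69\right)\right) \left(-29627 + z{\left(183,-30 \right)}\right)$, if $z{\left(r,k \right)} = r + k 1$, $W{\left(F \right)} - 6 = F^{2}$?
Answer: $-1174008368$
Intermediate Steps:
$W{\left(F \right)} = 6 + F^{2}$
$z{\left(r,k \right)} = k + r$ ($z{\left(r,k \right)} = r + k = k + r$)
$\left(40264 + W{\left(0 \right)} \left(-3 - 69\right)\right) \left(-29627 + z{\left(183,-30 \right)}\right) = \left(40264 + \left(6 + 0^{2}\right) \left(-3 - 69\right)\right) \left(-29627 + \left(-30 + 183\right)\right) = \left(40264 + \left(6 + 0\right) \left(-72\right)\right) \left(-29627 + 153\right) = \left(40264 + 6 \left(-72\right)\right) \left(-29474\right) = \left(40264 - 432\right) \left(-29474\right) = 39832 \left(-29474\right) = -1174008368$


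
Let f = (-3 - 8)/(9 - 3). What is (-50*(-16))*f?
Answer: -4400/3 ≈ -1466.7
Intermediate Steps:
f = -11/6 ≈ -1.8333
(-50*(-16))*f = -50*(-16)*(-11/6) = 800*(-11/6) = -4400/3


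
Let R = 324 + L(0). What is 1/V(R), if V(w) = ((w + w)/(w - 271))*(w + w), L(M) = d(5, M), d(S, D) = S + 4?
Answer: 31/221778 ≈ 0.00013978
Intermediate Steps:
d(S, D) = 4 + S
L(M) = 9 (L(M) = 4 + 5 = 9)
R = 333 (R = 324 + 9 = 333)
V(w) = 4*w**2/(-271 + w) (V(w) = ((2*w)/(-271 + w))*(2*w) = (2*w/(-271 + w))*(2*w) = 4*w**2/(-271 + w))
1/V(R) = 1/(4*333**2/(-271 + 333)) = 1/(4*110889/62) = 1/(4*110889*(1/62)) = 1/(221778/31) = 31/221778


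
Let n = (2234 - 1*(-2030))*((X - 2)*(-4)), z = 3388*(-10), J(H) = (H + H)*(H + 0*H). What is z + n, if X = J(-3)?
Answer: -306776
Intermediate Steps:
J(H) = 2*H² (J(H) = (2*H)*(H + 0) = (2*H)*H = 2*H²)
X = 18 (X = 2*(-3)² = 2*9 = 18)
z = -33880
n = -272896 (n = (2234 - 1*(-2030))*((18 - 2)*(-4)) = (2234 + 2030)*(16*(-4)) = 4264*(-64) = -272896)
z + n = -33880 - 272896 = -306776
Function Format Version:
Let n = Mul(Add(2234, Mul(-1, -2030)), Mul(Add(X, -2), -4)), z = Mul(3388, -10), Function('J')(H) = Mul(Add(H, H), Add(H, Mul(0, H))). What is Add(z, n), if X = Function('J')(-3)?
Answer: -306776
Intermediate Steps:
Function('J')(H) = Mul(2, Pow(H, 2)) (Function('J')(H) = Mul(Mul(2, H), Add(H, 0)) = Mul(Mul(2, H), H) = Mul(2, Pow(H, 2)))
X = 18 (X = Mul(2, Pow(-3, 2)) = Mul(2, 9) = 18)
z = -33880
n = -272896 (n = Mul(Add(2234, Mul(-1, -2030)), Mul(Add(18, -2), -4)) = Mul(Add(2234, 2030), Mul(16, -4)) = Mul(4264, -64) = -272896)
Add(z, n) = Add(-33880, -272896) = -306776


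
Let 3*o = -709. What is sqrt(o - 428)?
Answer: I*sqrt(5979)/3 ≈ 25.775*I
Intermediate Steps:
o = -709/3 (o = (1/3)*(-709) = -709/3 ≈ -236.33)
sqrt(o - 428) = sqrt(-709/3 - 428) = sqrt(-1993/3) = I*sqrt(5979)/3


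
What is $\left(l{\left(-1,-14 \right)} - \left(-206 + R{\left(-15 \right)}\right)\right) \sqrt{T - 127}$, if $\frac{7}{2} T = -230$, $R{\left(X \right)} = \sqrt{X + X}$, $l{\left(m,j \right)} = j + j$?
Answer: $\frac{\sqrt{283290}}{7} + \frac{178 i \sqrt{9443}}{7} \approx 76.036 + 2471.0 i$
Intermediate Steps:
$l{\left(m,j \right)} = 2 j$
$R{\left(X \right)} = \sqrt{2} \sqrt{X}$ ($R{\left(X \right)} = \sqrt{2 X} = \sqrt{2} \sqrt{X}$)
$T = - \frac{460}{7}$ ($T = \frac{2}{7} \left(-230\right) = - \frac{460}{7} \approx -65.714$)
$\left(l{\left(-1,-14 \right)} - \left(-206 + R{\left(-15 \right)}\right)\right) \sqrt{T - 127} = \left(2 \left(-14\right) + \left(206 - \sqrt{2} \sqrt{-15}\right)\right) \sqrt{- \frac{460}{7} - 127} = \left(-28 + \left(206 - \sqrt{2} i \sqrt{15}\right)\right) \sqrt{- \frac{1349}{7}} = \left(-28 + \left(206 - i \sqrt{30}\right)\right) \frac{i \sqrt{9443}}{7} = \left(178 - i \sqrt{30}\right) \frac{i \sqrt{9443}}{7} = \frac{i \sqrt{9443} \left(178 - i \sqrt{30}\right)}{7}$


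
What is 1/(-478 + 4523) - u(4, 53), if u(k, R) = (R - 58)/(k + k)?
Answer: 20233/32360 ≈ 0.62525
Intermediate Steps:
u(k, R) = (-58 + R)/(2*k) (u(k, R) = (-58 + R)/((2*k)) = (-58 + R)*(1/(2*k)) = (-58 + R)/(2*k))
1/(-478 + 4523) - u(4, 53) = 1/(-478 + 4523) - (-58 + 53)/(2*4) = 1/4045 - (-5)/(2*4) = 1/4045 - 1*(-5/8) = 1/4045 + 5/8 = 20233/32360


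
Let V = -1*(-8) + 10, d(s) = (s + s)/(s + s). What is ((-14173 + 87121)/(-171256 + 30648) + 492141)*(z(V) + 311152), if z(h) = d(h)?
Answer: 5382860460140835/35152 ≈ 1.5313e+11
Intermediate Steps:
d(s) = 1 (d(s) = (2*s)/((2*s)) = (2*s)*(1/(2*s)) = 1)
V = 18 (V = 8 + 10 = 18)
z(h) = 1
((-14173 + 87121)/(-171256 + 30648) + 492141)*(z(V) + 311152) = ((-14173 + 87121)/(-171256 + 30648) + 492141)*(1 + 311152) = (72948/(-140608) + 492141)*311153 = (72948*(-1/140608) + 492141)*311153 = (-18237/35152 + 492141)*311153 = (17299722195/35152)*311153 = 5382860460140835/35152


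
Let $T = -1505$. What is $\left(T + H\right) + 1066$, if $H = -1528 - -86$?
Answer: $-1881$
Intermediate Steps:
$H = -1442$ ($H = -1528 + 86 = -1442$)
$\left(T + H\right) + 1066 = \left(-1505 - 1442\right) + 1066 = -2947 + 1066 = -1881$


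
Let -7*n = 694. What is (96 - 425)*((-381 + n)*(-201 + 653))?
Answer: 71401084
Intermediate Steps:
n = -694/7 (n = -⅐*694 = -694/7 ≈ -99.143)
(96 - 425)*((-381 + n)*(-201 + 653)) = (96 - 425)*((-381 - 694/7)*(-201 + 653)) = -(-157967)*452 = -329*(-1519172/7) = 71401084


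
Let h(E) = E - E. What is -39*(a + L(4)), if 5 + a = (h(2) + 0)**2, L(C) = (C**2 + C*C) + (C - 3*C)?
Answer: -741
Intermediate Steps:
h(E) = 0
L(C) = -2*C + 2*C**2 (L(C) = (C**2 + C**2) - 2*C = 2*C**2 - 2*C = -2*C + 2*C**2)
a = -5 (a = -5 + (0 + 0)**2 = -5 + 0**2 = -5 + 0 = -5)
-39*(a + L(4)) = -39*(-5 + 2*4*(-1 + 4)) = -39*(-5 + 2*4*3) = -39*(-5 + 24) = -39*19 = -741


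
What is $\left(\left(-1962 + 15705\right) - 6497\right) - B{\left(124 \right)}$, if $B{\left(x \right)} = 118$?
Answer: $7128$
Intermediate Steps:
$\left(\left(-1962 + 15705\right) - 6497\right) - B{\left(124 \right)} = \left(\left(-1962 + 15705\right) - 6497\right) - 118 = \left(13743 - 6497\right) - 118 = 7246 - 118 = 7128$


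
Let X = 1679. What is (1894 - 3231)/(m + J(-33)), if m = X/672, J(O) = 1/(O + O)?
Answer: -3294368/6119 ≈ -538.38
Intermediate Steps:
J(O) = 1/(2*O)
m = 1679/672 ≈ 2.4985
(1894 - 3231)/(m + J(-33)) = (1894 - 3231)/(1679/672 + (½)/(-33)) = -1337/(1679/672 + (½)*(-1/33)) = -1337/(1679/672 - 1/66) = -1337/6119/2464 = -1337*2464/6119 = -3294368/6119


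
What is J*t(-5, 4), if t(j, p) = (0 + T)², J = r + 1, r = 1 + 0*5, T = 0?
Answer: 0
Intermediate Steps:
r = 1 (r = 1 + 0 = 1)
J = 2 (J = 1 + 1 = 2)
t(j, p) = 0 (t(j, p) = (0 + 0)² = 0² = 0)
J*t(-5, 4) = 2*0 = 0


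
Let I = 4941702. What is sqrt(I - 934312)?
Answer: sqrt(4007390) ≈ 2001.8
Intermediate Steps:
sqrt(I - 934312) = sqrt(4941702 - 934312) = sqrt(4007390)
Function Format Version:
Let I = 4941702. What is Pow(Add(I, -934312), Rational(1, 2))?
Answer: Pow(4007390, Rational(1, 2)) ≈ 2001.8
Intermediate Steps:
Pow(Add(I, -934312), Rational(1, 2)) = Pow(Add(4941702, -934312), Rational(1, 2)) = Pow(4007390, Rational(1, 2))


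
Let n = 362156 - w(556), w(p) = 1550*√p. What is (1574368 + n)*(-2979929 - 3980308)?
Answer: -13478665996188 + 21576734700*√139 ≈ -1.3224e+13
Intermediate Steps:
n = 362156 - 3100*√139 (n = 362156 - 1550*√556 = 362156 - 1550*2*√139 = 362156 - 3100*√139 ≈ 3.2561e+5)
(1574368 + n)*(-2979929 - 3980308) = (1574368 + (362156 - 3100*√139))*(-2979929 - 3980308) = (1936524 - 3100*√139)*(-6960237) = -13478665996188 + 21576734700*√139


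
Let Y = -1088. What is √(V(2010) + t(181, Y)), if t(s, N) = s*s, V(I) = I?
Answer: √34771 ≈ 186.47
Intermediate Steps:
t(s, N) = s²
√(V(2010) + t(181, Y)) = √(2010 + 181²) = √(2010 + 32761) = √34771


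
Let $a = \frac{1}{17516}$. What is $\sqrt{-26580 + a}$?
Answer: $\frac{i \sqrt{2038754146741}}{8758} \approx 163.03 i$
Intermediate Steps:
$a = \frac{1}{17516} \approx 5.7091 \cdot 10^{-5}$
$\sqrt{-26580 + a} = \sqrt{-26580 + \frac{1}{17516}} = \sqrt{- \frac{465575279}{17516}} = \frac{i \sqrt{2038754146741}}{8758}$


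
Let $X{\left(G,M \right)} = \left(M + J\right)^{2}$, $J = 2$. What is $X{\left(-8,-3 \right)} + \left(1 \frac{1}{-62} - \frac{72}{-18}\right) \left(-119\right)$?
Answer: $- \frac{29331}{62} \approx -473.08$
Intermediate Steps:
$X{\left(G,M \right)} = \left(2 + M\right)^{2}$ ($X{\left(G,M \right)} = \left(M + 2\right)^{2} = \left(2 + M\right)^{2}$)
$X{\left(-8,-3 \right)} + \left(1 \frac{1}{-62} - \frac{72}{-18}\right) \left(-119\right) = \left(2 - 3\right)^{2} + \left(1 \frac{1}{-62} - \frac{72}{-18}\right) \left(-119\right) = \left(-1\right)^{2} + \left(1 \left(- \frac{1}{62}\right) - -4\right) \left(-119\right) = 1 + \left(- \frac{1}{62} + 4\right) \left(-119\right) = 1 + \frac{247}{62} \left(-119\right) = 1 - \frac{29393}{62} = - \frac{29331}{62}$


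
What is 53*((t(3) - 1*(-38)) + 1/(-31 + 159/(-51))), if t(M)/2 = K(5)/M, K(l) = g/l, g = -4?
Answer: 3452473/1740 ≈ 1984.2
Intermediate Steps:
K(l) = -4/l
t(M) = -8/(5*M) (t(M) = 2*((-4/5)/M) = 2*((-4*1/5)/M) = 2*(-4/(5*M)) = -8/(5*M))
53*((t(3) - 1*(-38)) + 1/(-31 + 159/(-51))) = 53*((-8/5/3 - 1*(-38)) + 1/(-31 + 159/(-51))) = 53*((-8/5*1/3 + 38) + 1/(-31 + 159*(-1/51))) = 53*((-8/15 + 38) + 1/(-31 - 53/17)) = 53*(562/15 + 1/(-580/17)) = 53*(562/15 - 17/580) = 53*(65141/1740) = 3452473/1740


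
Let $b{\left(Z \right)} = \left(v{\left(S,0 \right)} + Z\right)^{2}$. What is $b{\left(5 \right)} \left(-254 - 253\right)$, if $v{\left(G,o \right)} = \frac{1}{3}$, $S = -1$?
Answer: $- \frac{43264}{3} \approx -14421.0$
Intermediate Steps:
$v{\left(G,o \right)} = \frac{1}{3}$
$b{\left(Z \right)} = \left(\frac{1}{3} + Z\right)^{2}$
$b{\left(5 \right)} \left(-254 - 253\right) = \frac{\left(1 + 3 \cdot 5\right)^{2}}{9} \left(-254 - 253\right) = \frac{\left(1 + 15\right)^{2}}{9} \left(-507\right) = \frac{16^{2}}{9} \left(-507\right) = \frac{1}{9} \cdot 256 \left(-507\right) = \frac{256}{9} \left(-507\right) = - \frac{43264}{3}$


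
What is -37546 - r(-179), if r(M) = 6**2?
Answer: -37582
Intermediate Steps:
r(M) = 36
-37546 - r(-179) = -37546 - 1*36 = -37546 - 36 = -37582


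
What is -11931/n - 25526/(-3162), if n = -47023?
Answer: 619017460/74343363 ≈ 8.3265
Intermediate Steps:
-11931/n - 25526/(-3162) = -11931/(-47023) - 25526/(-3162) = -11931*(-1/47023) - 25526*(-1/3162) = 11931/47023 + 12763/1581 = 619017460/74343363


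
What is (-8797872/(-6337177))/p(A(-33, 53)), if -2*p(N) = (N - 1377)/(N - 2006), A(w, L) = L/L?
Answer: -1102483335/272498611 ≈ -4.0458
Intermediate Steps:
A(w, L) = 1
p(N) = -(-1377 + N)/(2*(-2006 + N)) (p(N) = -(N - 1377)/(2*(N - 2006)) = -(-1377 + N)/(2*(-2006 + N)))
(-8797872/(-6337177))/p(A(-33, 53)) = (-8797872/(-6337177))/(((1377 - 1*1)/(2*(-2006 + 1)))) = (-8797872*(-1/6337177))/(((½)*(1377 - 1)/(-2005))) = 8797872/(6337177*(((½)*(-1/2005)*1376))) = 8797872/(6337177*(-688/2005)) = (8797872/6337177)*(-2005/688) = -1102483335/272498611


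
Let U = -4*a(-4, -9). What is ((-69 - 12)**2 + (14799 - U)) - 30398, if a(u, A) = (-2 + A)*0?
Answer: -9038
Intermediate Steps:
a(u, A) = 0
U = 0 (U = -4*0 = 0)
((-69 - 12)**2 + (14799 - U)) - 30398 = ((-69 - 12)**2 + (14799 - 1*0)) - 30398 = ((-81)**2 + (14799 + 0)) - 30398 = (6561 + 14799) - 30398 = 21360 - 30398 = -9038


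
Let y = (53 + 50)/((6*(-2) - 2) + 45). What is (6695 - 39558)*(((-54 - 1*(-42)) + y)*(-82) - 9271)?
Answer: 8719967009/31 ≈ 2.8129e+8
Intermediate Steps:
y = 103/31 (y = 103/((-12 - 2) + 45) = 103/(-14 + 45) = 103/31 ≈ 3.3226)
(6695 - 39558)*(((-54 - 1*(-42)) + y)*(-82) - 9271) = (6695 - 39558)*(((-54 - 1*(-42)) + 103/31)*(-82) - 9271) = -32863*(((-54 + 42) + 103/31)*(-82) - 9271) = -32863*((-12 + 103/31)*(-82) - 9271) = -32863*(-269/31*(-82) - 9271) = -32863*(22058/31 - 9271) = -32863*(-265343/31) = 8719967009/31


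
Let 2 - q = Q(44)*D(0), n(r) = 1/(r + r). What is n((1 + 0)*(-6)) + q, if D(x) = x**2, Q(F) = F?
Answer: 23/12 ≈ 1.9167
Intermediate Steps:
n(r) = 1/(2*r)
q = 2 (q = 2 - 44*0**2 = 2 - 44*0 = 2 - 1*0 = 2 + 0 = 2)
n((1 + 0)*(-6)) + q = 1/(2*(((1 + 0)*(-6)))) + 2 = 1/(2*((1*(-6)))) + 2 = (1/2)/(-6) + 2 = (1/2)*(-1/6) + 2 = -1/12 + 2 = 23/12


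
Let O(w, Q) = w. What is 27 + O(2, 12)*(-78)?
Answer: -129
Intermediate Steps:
27 + O(2, 12)*(-78) = 27 + 2*(-78) = 27 - 156 = -129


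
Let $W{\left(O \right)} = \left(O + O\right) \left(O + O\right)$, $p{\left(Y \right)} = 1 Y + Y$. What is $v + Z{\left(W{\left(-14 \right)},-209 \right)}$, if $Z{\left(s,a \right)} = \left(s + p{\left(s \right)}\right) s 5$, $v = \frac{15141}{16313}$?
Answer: $\frac{150403265061}{16313} \approx 9.2198 \cdot 10^{6}$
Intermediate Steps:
$p{\left(Y \right)} = 2 Y$ ($p{\left(Y \right)} = Y + Y = 2 Y$)
$W{\left(O \right)} = 4 O^{2}$ ($W{\left(O \right)} = 2 O 2 O = 4 O^{2}$)
$v = \frac{15141}{16313}$ ($v = 15141 \cdot \frac{1}{16313} = \frac{15141}{16313} \approx 0.92816$)
$Z{\left(s,a \right)} = 15 s^{2}$ ($Z{\left(s,a \right)} = \left(s + 2 s\right) s 5 = 3 s s 5 = 3 s^{2} \cdot 5 = 15 s^{2}$)
$v + Z{\left(W{\left(-14 \right)},-209 \right)} = \frac{15141}{16313} + 15 \left(4 \left(-14\right)^{2}\right)^{2} = \frac{15141}{16313} + 15 \left(4 \cdot 196\right)^{2} = \frac{15141}{16313} + 15 \cdot 784^{2} = \frac{15141}{16313} + 15 \cdot 614656 = \frac{15141}{16313} + 9219840 = \frac{150403265061}{16313}$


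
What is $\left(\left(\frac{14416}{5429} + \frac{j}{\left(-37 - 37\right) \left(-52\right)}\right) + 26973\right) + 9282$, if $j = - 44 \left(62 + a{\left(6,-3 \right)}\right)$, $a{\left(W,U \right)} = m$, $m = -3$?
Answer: $\frac{189359260761}{5222698} \approx 36257.0$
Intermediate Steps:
$a{\left(W,U \right)} = -3$
$j = -2596$ ($j = - 44 \left(62 - 3\right) = \left(-44\right) 59 = -2596$)
$\left(\left(\frac{14416}{5429} + \frac{j}{\left(-37 - 37\right) \left(-52\right)}\right) + 26973\right) + 9282 = \left(\left(\frac{14416}{5429} - \frac{2596}{\left(-37 - 37\right) \left(-52\right)}\right) + 26973\right) + 9282 = \left(\left(14416 \cdot \frac{1}{5429} - \frac{2596}{\left(-74\right) \left(-52\right)}\right) + 26973\right) + 9282 = \left(\left(\frac{14416}{5429} - \frac{2596}{3848}\right) + 26973\right) + 9282 = \left(\left(\frac{14416}{5429} - \frac{649}{962}\right) + 26973\right) + 9282 = \left(\frac{10344771}{5222698} + 26973\right) + 9282 = \frac{140882177925}{5222698} + 9282 = \frac{189359260761}{5222698}$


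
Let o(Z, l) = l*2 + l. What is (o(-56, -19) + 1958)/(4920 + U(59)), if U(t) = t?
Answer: 1901/4979 ≈ 0.38180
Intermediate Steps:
o(Z, l) = 3*l (o(Z, l) = 2*l + l = 3*l)
(o(-56, -19) + 1958)/(4920 + U(59)) = (3*(-19) + 1958)/(4920 + 59) = (-57 + 1958)/4979 = 1901*(1/4979) = 1901/4979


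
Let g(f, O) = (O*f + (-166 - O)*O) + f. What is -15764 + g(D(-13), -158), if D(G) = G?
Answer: -12459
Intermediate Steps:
g(f, O) = f + O*f + O*(-166 - O) (g(f, O) = (O*f + O*(-166 - O)) + f = f + O*f + O*(-166 - O))
-15764 + g(D(-13), -158) = -15764 + (-13 - 1*(-158)² - 166*(-158) - 158*(-13)) = -15764 + (-13 - 1*24964 + 26228 + 2054) = -15764 + (-13 - 24964 + 26228 + 2054) = -15764 + 3305 = -12459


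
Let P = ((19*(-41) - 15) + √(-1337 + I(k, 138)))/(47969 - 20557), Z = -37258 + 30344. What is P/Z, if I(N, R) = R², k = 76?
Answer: 397/94763284 - √17707/189526568 ≈ 3.4873e-6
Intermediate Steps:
Z = -6914
P = -397/13706 + √17707/27412 (P = ((19*(-41) - 15) + √(-1337 + 138²))/(47969 - 20557) = ((-779 - 15) + √(-1337 + 19044))/27412 = (-794 + √17707)*(1/27412) = -397/13706 + √17707/27412 ≈ -0.024111)
P/Z = (-397/13706 + √17707/27412)/(-6914) = (-397/13706 + √17707/27412)*(-1/6914) = 397/94763284 - √17707/189526568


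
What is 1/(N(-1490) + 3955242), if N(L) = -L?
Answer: 1/3956732 ≈ 2.5273e-7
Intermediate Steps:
1/(N(-1490) + 3955242) = 1/(-1*(-1490) + 3955242) = 1/(1490 + 3955242) = 1/3956732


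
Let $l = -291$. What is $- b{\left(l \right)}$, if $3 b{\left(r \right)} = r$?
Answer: $97$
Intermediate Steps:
$b{\left(r \right)} = \frac{r}{3}$
$- b{\left(l \right)} = - \frac{-291}{3} = \left(-1\right) \left(-97\right) = 97$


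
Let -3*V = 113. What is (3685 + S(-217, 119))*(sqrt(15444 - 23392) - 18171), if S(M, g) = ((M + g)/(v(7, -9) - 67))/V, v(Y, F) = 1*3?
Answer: -242125177023/3616 + 13324813*I*sqrt(1987)/1808 ≈ -6.6959e+7 + 3.2852e+5*I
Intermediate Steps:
V = -113/3 (V = -1/3*113 = -113/3 ≈ -37.667)
v(Y, F) = 3
S(M, g) = 3*M/7232 + 3*g/7232 (S(M, g) = ((M + g)/(3 - 67))/(-113/3) = ((M + g)/(-64))*(-3/113) = ((M + g)*(-1/64))*(-3/113) = (-M/64 - g/64)*(-3/113) = 3*M/7232 + 3*g/7232)
(3685 + S(-217, 119))*(sqrt(15444 - 23392) - 18171) = (3685 + ((3/7232)*(-217) + (3/7232)*119))*(sqrt(15444 - 23392) - 18171) = (3685 + (-651/7232 + 357/7232))*(sqrt(-7948) - 18171) = (3685 - 147/3616)*(2*I*sqrt(1987) - 18171) = 13324813*(-18171 + 2*I*sqrt(1987))/3616 = -242125177023/3616 + 13324813*I*sqrt(1987)/1808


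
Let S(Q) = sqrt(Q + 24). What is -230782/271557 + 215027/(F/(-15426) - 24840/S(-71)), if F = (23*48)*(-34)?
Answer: -105992182864404299/130855770706656996 - 8342631896715*I*sqrt(47)/963744412456 ≈ -0.80999 - 59.346*I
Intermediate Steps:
F = -37536 (F = 1104*(-34) = -37536)
S(Q) = sqrt(24 + Q)
-230782/271557 + 215027/(F/(-15426) - 24840/S(-71)) = -230782/271557 + 215027/(-37536/(-15426) - 24840/sqrt(24 - 71)) = -230782*1/271557 + 215027/(-37536*(-1/15426) - 24840*(-I*sqrt(47)/47)) = -230782/271557 + 215027/(6256/2571 - 24840*(-I*sqrt(47)/47)) = -230782/271557 + 215027/(6256/2571 - (-24840)*I*sqrt(47)/47) = -230782/271557 + 215027/(6256/2571 + 24840*I*sqrt(47)/47)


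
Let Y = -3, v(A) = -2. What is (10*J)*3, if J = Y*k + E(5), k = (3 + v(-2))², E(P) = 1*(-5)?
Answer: -240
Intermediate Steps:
E(P) = -5
k = 1 (k = (3 - 2)² = 1² = 1)
J = -8 (J = -3*1 - 5 = -3 - 5 = -8)
(10*J)*3 = (10*(-8))*3 = -80*3 = -240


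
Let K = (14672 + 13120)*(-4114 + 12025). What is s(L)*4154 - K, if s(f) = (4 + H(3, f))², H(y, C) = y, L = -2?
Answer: -219658966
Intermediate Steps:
K = 219862512 (K = 27792*7911 = 219862512)
s(f) = 49 (s(f) = (4 + 3)² = 7² = 49)
s(L)*4154 - K = 49*4154 - 1*219862512 = 203546 - 219862512 = -219658966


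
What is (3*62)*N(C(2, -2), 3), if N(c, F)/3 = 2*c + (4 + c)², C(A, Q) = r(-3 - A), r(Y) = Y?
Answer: -5022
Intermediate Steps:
C(A, Q) = -3 - A
N(c, F) = 3*(4 + c)² + 6*c (N(c, F) = 3*(2*c + (4 + c)²) = 3*((4 + c)² + 2*c) = 3*(4 + c)² + 6*c)
(3*62)*N(C(2, -2), 3) = (3*62)*(3*(4 + (-3 - 1*2))² + 6*(-3 - 1*2)) = 186*(3*(4 + (-3 - 2))² + 6*(-3 - 2)) = 186*(3*(4 - 5)² + 6*(-5)) = 186*(3*(-1)² - 30) = 186*(3*1 - 30) = 186*(3 - 30) = 186*(-27) = -5022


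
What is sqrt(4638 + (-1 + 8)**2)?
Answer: sqrt(4687) ≈ 68.462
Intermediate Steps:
sqrt(4638 + (-1 + 8)**2) = sqrt(4638 + 7**2) = sqrt(4638 + 49) = sqrt(4687)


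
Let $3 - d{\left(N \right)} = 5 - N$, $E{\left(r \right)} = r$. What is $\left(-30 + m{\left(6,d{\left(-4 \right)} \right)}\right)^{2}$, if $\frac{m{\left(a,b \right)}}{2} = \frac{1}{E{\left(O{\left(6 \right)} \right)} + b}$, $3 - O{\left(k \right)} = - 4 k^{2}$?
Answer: $\frac{17875984}{19881} \approx 899.15$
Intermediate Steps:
$O{\left(k \right)} = 3 + 4 k^{2}$ ($O{\left(k \right)} = 3 - - 4 k^{2} = 3 + 4 k^{2}$)
$d{\left(N \right)} = -2 + N$ ($d{\left(N \right)} = 3 - \left(5 - N\right) = 3 + \left(-5 + N\right) = -2 + N$)
$m{\left(a,b \right)} = \frac{2}{147 + b}$ ($m{\left(a,b \right)} = \frac{2}{\left(3 + 4 \cdot 6^{2}\right) + b} = \frac{2}{\left(3 + 4 \cdot 36\right) + b} = \frac{2}{\left(3 + 144\right) + b} = \frac{2}{147 + b}$)
$\left(-30 + m{\left(6,d{\left(-4 \right)} \right)}\right)^{2} = \left(-30 + \frac{2}{147 - 6}\right)^{2} = \left(-30 + \frac{2}{141}\right)^{2} = \left(- \frac{4228}{141}\right)^{2} = \frac{17875984}{19881}$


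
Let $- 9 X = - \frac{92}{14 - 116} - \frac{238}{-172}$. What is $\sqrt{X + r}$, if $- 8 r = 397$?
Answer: $\frac{i \sqrt{34542771954}}{26316} \approx 7.0625 i$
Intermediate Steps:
$r = - \frac{397}{8}$ ($r = \left(- \frac{1}{8}\right) 397 = - \frac{397}{8} \approx -49.625$)
$X = - \frac{10025}{39474}$ ($X = - \frac{- \frac{92}{14 - 116} - \frac{238}{-172}}{9} = - \frac{- \frac{92}{14 - 116} - - \frac{119}{86}}{9} = - \frac{- \frac{92}{-102} + \frac{119}{86}}{9} = - \frac{\left(-92\right) \left(- \frac{1}{102}\right) + \frac{119}{86}}{9} = - \frac{\frac{46}{51} + \frac{119}{86}}{9} = \left(- \frac{1}{9}\right) \frac{10025}{4386} = - \frac{10025}{39474} \approx -0.25396$)
$\sqrt{X + r} = \sqrt{- \frac{10025}{39474} - \frac{397}{8}} = \sqrt{- \frac{7875689}{157896}} = \frac{i \sqrt{34542771954}}{26316}$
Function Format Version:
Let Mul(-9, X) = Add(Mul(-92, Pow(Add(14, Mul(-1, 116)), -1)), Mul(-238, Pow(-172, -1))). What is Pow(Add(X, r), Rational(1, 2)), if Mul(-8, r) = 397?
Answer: Mul(Rational(1, 26316), I, Pow(34542771954, Rational(1, 2))) ≈ Mul(7.0625, I)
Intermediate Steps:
r = Rational(-397, 8) (r = Mul(Rational(-1, 8), 397) = Rational(-397, 8) ≈ -49.625)
X = Rational(-10025, 39474) (X = Mul(Rational(-1, 9), Add(Mul(-92, Pow(Add(14, Mul(-1, 116)), -1)), Mul(-238, Pow(-172, -1)))) = Mul(Rational(-1, 9), Add(Mul(-92, Pow(Add(14, -116), -1)), Mul(-238, Rational(-1, 172)))) = Mul(Rational(-1, 9), Add(Mul(-92, Pow(-102, -1)), Rational(119, 86))) = Mul(Rational(-1, 9), Add(Mul(-92, Rational(-1, 102)), Rational(119, 86))) = Mul(Rational(-1, 9), Add(Rational(46, 51), Rational(119, 86))) = Mul(Rational(-1, 9), Rational(10025, 4386)) = Rational(-10025, 39474) ≈ -0.25396)
Pow(Add(X, r), Rational(1, 2)) = Pow(Add(Rational(-10025, 39474), Rational(-397, 8)), Rational(1, 2)) = Pow(Rational(-7875689, 157896), Rational(1, 2)) = Mul(Rational(1, 26316), I, Pow(34542771954, Rational(1, 2)))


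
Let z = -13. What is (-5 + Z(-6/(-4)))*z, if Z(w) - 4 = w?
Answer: -13/2 ≈ -6.5000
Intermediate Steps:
Z(w) = 4 + w
(-5 + Z(-6/(-4)))*z = (-5 + (4 - 6/(-4)))*(-13) = (-5 + (4 - 6*(-1/4)))*(-13) = (-5 + (4 + 3/2))*(-13) = (-5 + 11/2)*(-13) = (1/2)*(-13) = -13/2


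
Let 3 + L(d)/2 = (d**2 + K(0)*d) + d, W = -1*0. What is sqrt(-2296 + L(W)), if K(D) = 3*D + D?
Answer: I*sqrt(2302) ≈ 47.979*I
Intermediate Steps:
K(D) = 4*D
W = 0
L(d) = -6 + 2*d + 2*d**2 (L(d) = -6 + 2*((d**2 + (4*0)*d) + d) = -6 + 2*((d**2 + 0*d) + d) = -6 + 2*((d**2 + 0) + d) = -6 + 2*(d**2 + d) = -6 + 2*(d + d**2) = -6 + (2*d + 2*d**2) = -6 + 2*d + 2*d**2)
sqrt(-2296 + L(W)) = sqrt(-2296 + (-6 + 2*0 + 2*0**2)) = sqrt(-2296 + (-6 + 0 + 2*0)) = sqrt(-2296 + (-6 + 0 + 0)) = sqrt(-2296 - 6) = sqrt(-2302) = I*sqrt(2302)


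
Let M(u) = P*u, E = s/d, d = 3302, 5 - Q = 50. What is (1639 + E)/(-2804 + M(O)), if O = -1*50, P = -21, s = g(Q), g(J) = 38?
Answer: -1353004/1447927 ≈ -0.93444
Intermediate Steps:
Q = -45 (Q = 5 - 1*50 = 5 - 50 = -45)
s = 38
E = 19/1651 (E = 38/3302 = 38*(1/3302) = 19/1651 ≈ 0.011508)
O = -50
M(u) = -21*u
(1639 + E)/(-2804 + M(O)) = (1639 + 19/1651)/(-2804 - 21*(-50)) = 2706008/(1651*(-2804 + 1050)) = (2706008/1651)/(-1754) = (2706008/1651)*(-1/1754) = -1353004/1447927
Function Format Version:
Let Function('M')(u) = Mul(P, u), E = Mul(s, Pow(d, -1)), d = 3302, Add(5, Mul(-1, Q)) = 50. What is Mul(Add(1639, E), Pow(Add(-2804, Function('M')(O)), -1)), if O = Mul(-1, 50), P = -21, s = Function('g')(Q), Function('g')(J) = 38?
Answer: Rational(-1353004, 1447927) ≈ -0.93444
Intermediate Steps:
Q = -45 (Q = Add(5, Mul(-1, 50)) = Add(5, -50) = -45)
s = 38
E = Rational(19, 1651) (E = Mul(38, Pow(3302, -1)) = Mul(38, Rational(1, 3302)) = Rational(19, 1651) ≈ 0.011508)
O = -50
Function('M')(u) = Mul(-21, u)
Mul(Add(1639, E), Pow(Add(-2804, Function('M')(O)), -1)) = Mul(Add(1639, Rational(19, 1651)), Pow(Add(-2804, Mul(-21, -50)), -1)) = Mul(Rational(2706008, 1651), Pow(Add(-2804, 1050), -1)) = Mul(Rational(2706008, 1651), Pow(-1754, -1)) = Mul(Rational(2706008, 1651), Rational(-1, 1754)) = Rational(-1353004, 1447927)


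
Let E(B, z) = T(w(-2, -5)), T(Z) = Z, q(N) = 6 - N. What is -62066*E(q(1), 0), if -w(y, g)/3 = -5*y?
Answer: 1861980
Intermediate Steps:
w(y, g) = 15*y (w(y, g) = -(-15)*y = 15*y)
E(B, z) = -30 (E(B, z) = 15*(-2) = -30)
-62066*E(q(1), 0) = -62066*(-30) = 1861980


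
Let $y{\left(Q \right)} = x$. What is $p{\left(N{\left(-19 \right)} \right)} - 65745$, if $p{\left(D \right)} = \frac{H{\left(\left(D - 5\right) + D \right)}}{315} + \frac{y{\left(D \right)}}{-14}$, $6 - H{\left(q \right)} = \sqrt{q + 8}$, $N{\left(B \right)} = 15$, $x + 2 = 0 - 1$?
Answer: $- \frac{1972343}{30} - \frac{\sqrt{33}}{315} \approx -65745.0$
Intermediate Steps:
$x = -3$ ($x = -2 + \left(0 - 1\right) = -2 - 1 = -3$)
$y{\left(Q \right)} = -3$
$H{\left(q \right)} = 6 - \sqrt{8 + q}$ ($H{\left(q \right)} = 6 - \sqrt{q + 8} = 6 - \sqrt{8 + q}$)
$p{\left(D \right)} = \frac{7}{30} - \frac{\sqrt{3 + 2 D}}{315}$ ($p{\left(D \right)} = \frac{6 - \sqrt{8 + \left(\left(D - 5\right) + D\right)}}{315} - \frac{3}{-14} = \left(6 - \sqrt{8 + \left(\left(-5 + D\right) + D\right)}\right) \frac{1}{315} - - \frac{3}{14} = \left(6 - \sqrt{8 + \left(-5 + 2 D\right)}\right) \frac{1}{315} + \frac{3}{14} = \left(6 - \sqrt{3 + 2 D}\right) \frac{1}{315} + \frac{3}{14} = \left(\frac{2}{105} - \frac{\sqrt{3 + 2 D}}{315}\right) + \frac{3}{14} = \frac{7}{30} - \frac{\sqrt{3 + 2 D}}{315}$)
$p{\left(N{\left(-19 \right)} \right)} - 65745 = \left(\frac{7}{30} - \frac{\sqrt{3 + 2 \cdot 15}}{315}\right) - 65745 = \left(\frac{7}{30} - \frac{\sqrt{3 + 30}}{315}\right) - 65745 = \left(\frac{7}{30} - \frac{\sqrt{33}}{315}\right) - 65745 = - \frac{1972343}{30} - \frac{\sqrt{33}}{315}$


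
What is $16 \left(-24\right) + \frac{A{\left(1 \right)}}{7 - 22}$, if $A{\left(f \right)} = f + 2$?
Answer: $- \frac{1921}{5} \approx -384.2$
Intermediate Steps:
$A{\left(f \right)} = 2 + f$
$16 \left(-24\right) + \frac{A{\left(1 \right)}}{7 - 22} = 16 \left(-24\right) + \frac{2 + 1}{7 - 22} = -384 + \frac{3}{7 - 22} = -384 + \frac{3}{-15} = -384 + 3 \left(- \frac{1}{15}\right) = -384 - \frac{1}{5} = - \frac{1921}{5}$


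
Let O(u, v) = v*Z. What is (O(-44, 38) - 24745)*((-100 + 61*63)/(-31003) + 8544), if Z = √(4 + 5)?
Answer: -6524404331959/31003 ≈ -2.1044e+8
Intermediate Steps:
Z = 3 (Z = √9 = 3)
O(u, v) = 3*v (O(u, v) = v*3 = 3*v)
(O(-44, 38) - 24745)*((-100 + 61*63)/(-31003) + 8544) = (3*38 - 24745)*((-100 + 61*63)/(-31003) + 8544) = (114 - 24745)*((-100 + 3843)*(-1/31003) + 8544) = -24631*(3743*(-1/31003) + 8544) = -24631*(-3743/31003 + 8544) = -24631*264885889/31003 = -6524404331959/31003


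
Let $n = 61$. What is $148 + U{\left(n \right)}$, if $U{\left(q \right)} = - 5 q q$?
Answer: $-18457$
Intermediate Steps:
$U{\left(q \right)} = - 5 q^{2}$
$148 + U{\left(n \right)} = 148 - 5 \cdot 61^{2} = 148 - 18605 = -18457$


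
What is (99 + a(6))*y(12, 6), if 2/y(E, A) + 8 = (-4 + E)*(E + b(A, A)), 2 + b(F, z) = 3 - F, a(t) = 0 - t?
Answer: 31/8 ≈ 3.8750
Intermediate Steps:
a(t) = -t
b(F, z) = 1 - F (b(F, z) = -2 + (3 - F) = 1 - F)
y(E, A) = 2/(-8 + (-4 + E)*(1 + E - A)) (y(E, A) = 2/(-8 + (-4 + E)*(E + (1 - A))) = 2/(-8 + (-4 + E)*(1 + E - A)))
(99 + a(6))*y(12, 6) = (99 - 1*6)*(-2/(12 - 1*12² - 4*6 + 3*12 + 6*12)) = (99 - 6)*(-2/(12 - 1*144 - 24 + 36 + 72)) = 93*(-2/(12 - 144 - 24 + 36 + 72)) = 93*(-2/(-48)) = 93*(-2*(-1/48)) = 93*(1/24) = 31/8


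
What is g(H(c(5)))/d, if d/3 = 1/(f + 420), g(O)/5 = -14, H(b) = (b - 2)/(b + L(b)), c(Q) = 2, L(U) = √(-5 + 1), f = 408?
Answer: -19320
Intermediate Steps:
L(U) = 2*I (L(U) = √(-4) = 2*I)
H(b) = (-2 + b)/(b + 2*I) (H(b) = (b - 2)/(b + 2*I) = (-2 + b)/(b + 2*I))
g(O) = -70 (g(O) = 5*(-14) = -70)
d = 1/276 (d = 3/(408 + 420) = 3/828 = 3*(1/828) = 1/276 ≈ 0.0036232)
g(H(c(5)))/d = -70/1/276 = -70*276 = -19320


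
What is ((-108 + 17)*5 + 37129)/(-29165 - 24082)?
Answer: -36674/53247 ≈ -0.68875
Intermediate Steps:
((-108 + 17)*5 + 37129)/(-29165 - 24082) = (-91*5 + 37129)/(-53247) = (-455 + 37129)*(-1/53247) = 36674*(-1/53247) = -36674/53247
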